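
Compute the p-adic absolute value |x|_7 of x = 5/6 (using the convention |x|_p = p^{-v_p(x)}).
|5/6|_7 = 1

Step 1 — compute v_7(x) by factoring powers of 7 out of the numerator and denominator: v_7(5/6) = 0. Step 2 — apply |x|_p = p^{-v_p(x)} = 7^{0} = 1.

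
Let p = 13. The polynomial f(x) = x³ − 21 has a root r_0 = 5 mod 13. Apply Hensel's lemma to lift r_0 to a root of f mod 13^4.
r_3 = 26967 (mod 28561)

Hensel: r_{i+1} = r_i − f(r_i)/f′(r_i) mod 13^{i+2}, where f′(x) = 3x². Iterate:
  r_0 = 5 (mod 13)
  r_1 = 96 (mod 169)
  r_2 = 603 (mod 2197)
  r_3 = 26967 (mod 28561)
Final: r = 26967 with f(r) ≡ 0 mod 13^4.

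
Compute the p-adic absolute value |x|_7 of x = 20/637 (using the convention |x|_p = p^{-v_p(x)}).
|20/637|_7 = 49

Step 1 — compute v_7(x) by factoring powers of 7 out of the numerator and denominator: v_7(20/637) = -2. Step 2 — apply |x|_p = p^{-v_p(x)} = 7^{2} = 49.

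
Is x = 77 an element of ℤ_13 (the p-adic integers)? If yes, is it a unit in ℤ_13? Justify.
x ∈ ℤ_13^× (unit); v_13(x) = 0

ℤ_13 = {x ∈ ℚ_13 : v_13(x) ≥ 0} and ℤ_13^× = {x ∈ ℤ_13 : v_13(x) = 0}. Here v_13(77) = v_13(num) − v_13(den) = 0; compare against these criteria.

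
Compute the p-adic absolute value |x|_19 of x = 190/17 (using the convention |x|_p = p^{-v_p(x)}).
|190/17|_19 = 1/19

Step 1 — compute v_19(x) by factoring powers of 19 out of the numerator and denominator: v_19(190/17) = 1. Step 2 — apply |x|_p = p^{-v_p(x)} = 19^{-1} = 1/19.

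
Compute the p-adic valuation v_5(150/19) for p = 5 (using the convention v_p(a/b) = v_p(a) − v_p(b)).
v_5(150/19) = 2

Factor powers of 5 from the numerator and denominator of the reduced fraction: 150 = 5^2 · 6 and 19 = 5^0 · 19. Apply v_p(a/b) = v_p(a) − v_p(b): v_5(150/19) = 2 − 0 = 2.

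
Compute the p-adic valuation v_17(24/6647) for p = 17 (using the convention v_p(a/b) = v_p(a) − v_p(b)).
v_17(24/6647) = -2

Factor powers of 17 from the numerator and denominator of the reduced fraction: 24 = 17^0 · 24 and 6647 = 17^2 · 23. Apply v_p(a/b) = v_p(a) − v_p(b): v_17(24/6647) = 0 − 2 = -2.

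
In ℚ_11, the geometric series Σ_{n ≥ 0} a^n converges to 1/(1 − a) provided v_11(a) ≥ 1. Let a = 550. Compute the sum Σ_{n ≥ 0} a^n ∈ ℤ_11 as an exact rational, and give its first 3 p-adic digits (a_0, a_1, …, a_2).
Σ a^n = 1/(1 − a) = -1/549;  first 3 digits = (1, 6, 7)

v_11(a) = 1 ≥ 1, so the series converges in ℤ_11 to 1/(1 − a) = 1/(1 − 550) = -1/549. Expand this rational in ℤ_11: compute digits iteratively via d_i = x_i mod 11, x_{i+1} = (x_i − d_i)/11. The first 3 digits are (1, 6, 7).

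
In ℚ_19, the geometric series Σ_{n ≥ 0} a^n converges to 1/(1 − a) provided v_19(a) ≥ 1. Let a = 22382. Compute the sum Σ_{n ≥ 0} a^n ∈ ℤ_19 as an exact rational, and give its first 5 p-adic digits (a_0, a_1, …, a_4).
Σ a^n = 1/(1 − a) = -1/22381;  first 5 digits = (1, 0, 5, 3, 6)

v_19(a) = 2 ≥ 1, so the series converges in ℤ_19 to 1/(1 − a) = 1/(1 − 22382) = -1/22381. Expand this rational in ℤ_19: compute digits iteratively via d_i = x_i mod 19, x_{i+1} = (x_i − d_i)/19. The first 5 digits are (1, 0, 5, 3, 6).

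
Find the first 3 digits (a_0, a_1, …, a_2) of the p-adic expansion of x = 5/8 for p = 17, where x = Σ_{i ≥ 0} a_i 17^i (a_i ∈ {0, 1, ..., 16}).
(a_0, …, a_2) = (7, 6, 6)

v_17(5/8) = 0 (numerator and denominator both coprime to 17), so x ∈ ℤ_17^×. Compute digits iteratively via a_i = x_i mod 17, x_{i+1} = (x_i − a_i)/17, with x_0 = x:
  x_0 = 5/8;  a_0 = 7;  x_1 = (x_0 − 7)/17 = -3/8
  x_1 = -3/8;  a_1 = 6;  x_2 = (x_1 − 6)/17 = -3/8
  x_2 = -3/8;  a_2 = 6;  x_3 = (x_2 − 6)/17 = -3/8
Digits: (7, 6, 6).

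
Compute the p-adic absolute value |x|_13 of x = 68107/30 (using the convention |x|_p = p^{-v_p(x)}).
|68107/30|_13 = 1/2197

Step 1 — compute v_13(x) by factoring powers of 13 out of the numerator and denominator: v_13(68107/30) = 3. Step 2 — apply |x|_p = p^{-v_p(x)} = 13^{-3} = 1/2197.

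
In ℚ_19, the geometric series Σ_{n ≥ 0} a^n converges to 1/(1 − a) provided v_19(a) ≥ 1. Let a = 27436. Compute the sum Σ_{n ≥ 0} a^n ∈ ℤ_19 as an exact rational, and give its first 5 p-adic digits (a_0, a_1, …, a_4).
Σ a^n = 1/(1 − a) = -1/27435;  first 5 digits = (1, 0, 0, 4, 0)

v_19(a) = 3 ≥ 1, so the series converges in ℤ_19 to 1/(1 − a) = 1/(1 − 27436) = -1/27435. Expand this rational in ℤ_19: compute digits iteratively via d_i = x_i mod 19, x_{i+1} = (x_i − d_i)/19. The first 5 digits are (1, 0, 0, 4, 0).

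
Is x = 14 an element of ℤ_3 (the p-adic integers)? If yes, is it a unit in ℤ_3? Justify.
x ∈ ℤ_3^× (unit); v_3(x) = 0

ℤ_3 = {x ∈ ℚ_3 : v_3(x) ≥ 0} and ℤ_3^× = {x ∈ ℤ_3 : v_3(x) = 0}. Here v_3(14) = v_3(num) − v_3(den) = 0; compare against these criteria.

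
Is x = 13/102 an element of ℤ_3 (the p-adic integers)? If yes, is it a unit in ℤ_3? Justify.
x ∉ ℤ_3 (v_3(x) = -1 < 0)

ℤ_3 = {x ∈ ℚ_3 : v_3(x) ≥ 0} and ℤ_3^× = {x ∈ ℤ_3 : v_3(x) = 0}. Here v_3(13/102) = v_3(num) − v_3(den) = -1; compare against these criteria.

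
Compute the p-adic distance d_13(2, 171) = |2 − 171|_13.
d_13(2, 171) = 1/169

Step 1 — x − y = 2 − 171 = -169. Step 2 — v_13(-169) = 2 (factor: -169 = −(13^2 · 1); the sign does not affect v_p). Step 3 — |x − y|_13 = 13^{-2} = 1/169.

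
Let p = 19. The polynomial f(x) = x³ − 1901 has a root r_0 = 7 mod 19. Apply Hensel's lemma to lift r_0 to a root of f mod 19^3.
r_2 = 3161 (mod 6859)

Hensel: r_{i+1} = r_i − f(r_i)/f′(r_i) mod 19^{i+2}, where f′(x) = 3x². Iterate:
  r_0 = 7 (mod 19)
  r_1 = 273 (mod 361)
  r_2 = 3161 (mod 6859)
Final: r = 3161 with f(r) ≡ 0 mod 19^3.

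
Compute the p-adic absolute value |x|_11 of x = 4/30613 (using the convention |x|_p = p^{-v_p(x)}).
|4/30613|_11 = 1331

Step 1 — compute v_11(x) by factoring powers of 11 out of the numerator and denominator: v_11(4/30613) = -3. Step 2 — apply |x|_p = p^{-v_p(x)} = 11^{3} = 1331.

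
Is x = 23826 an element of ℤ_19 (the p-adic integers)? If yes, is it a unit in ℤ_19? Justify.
x ∈ ℤ_19 but not a unit; v_19(x) = 2 > 0

ℤ_19 = {x ∈ ℚ_19 : v_19(x) ≥ 0} and ℤ_19^× = {x ∈ ℤ_19 : v_19(x) = 0}. Here v_19(23826) = v_19(num) − v_19(den) = 2; compare against these criteria.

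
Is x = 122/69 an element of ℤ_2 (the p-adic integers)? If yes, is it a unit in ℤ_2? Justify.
x ∈ ℤ_2 but not a unit; v_2(x) = 1 > 0

ℤ_2 = {x ∈ ℚ_2 : v_2(x) ≥ 0} and ℤ_2^× = {x ∈ ℤ_2 : v_2(x) = 0}. Here v_2(122/69) = v_2(num) − v_2(den) = 1; compare against these criteria.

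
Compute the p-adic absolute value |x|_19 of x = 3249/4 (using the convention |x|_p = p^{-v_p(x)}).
|3249/4|_19 = 1/361

Step 1 — compute v_19(x) by factoring powers of 19 out of the numerator and denominator: v_19(3249/4) = 2. Step 2 — apply |x|_p = p^{-v_p(x)} = 19^{-2} = 1/361.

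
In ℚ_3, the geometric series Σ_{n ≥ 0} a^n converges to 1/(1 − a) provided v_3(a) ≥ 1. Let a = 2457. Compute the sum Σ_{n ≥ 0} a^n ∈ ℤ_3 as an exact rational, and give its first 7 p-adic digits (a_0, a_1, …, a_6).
Σ a^n = 1/(1 − a) = -1/2456;  first 7 digits = (1, 0, 0, 1, 0, 1, 1)

v_3(a) = 3 ≥ 1, so the series converges in ℤ_3 to 1/(1 − a) = 1/(1 − 2457) = -1/2456. Expand this rational in ℤ_3: compute digits iteratively via d_i = x_i mod 3, x_{i+1} = (x_i − d_i)/3. The first 7 digits are (1, 0, 0, 1, 0, 1, 1).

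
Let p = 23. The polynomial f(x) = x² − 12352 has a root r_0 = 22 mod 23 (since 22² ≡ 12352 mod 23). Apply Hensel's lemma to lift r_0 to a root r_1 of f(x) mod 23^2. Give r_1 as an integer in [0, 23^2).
r_1 = 436 (mod 529)

Hensel's recurrence: r_{i+1} = r_i − f(r_i)·(f′(r_i))^{-1} mod 23^{i+2}, with f′(x) = 2x. Iterate:
  r_0 = 22 (mod 23)
  r_1 = 436 (mod 529)
Final: r_1 = 436, and one checks f(r_1) ≡ 0 mod 23^2.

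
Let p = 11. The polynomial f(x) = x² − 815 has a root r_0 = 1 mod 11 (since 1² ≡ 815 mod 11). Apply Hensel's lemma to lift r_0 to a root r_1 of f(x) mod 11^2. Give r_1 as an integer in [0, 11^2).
r_1 = 45 (mod 121)

Hensel's recurrence: r_{i+1} = r_i − f(r_i)·(f′(r_i))^{-1} mod 11^{i+2}, with f′(x) = 2x. Iterate:
  r_0 = 1 (mod 11)
  r_1 = 45 (mod 121)
Final: r_1 = 45, and one checks f(r_1) ≡ 0 mod 11^2.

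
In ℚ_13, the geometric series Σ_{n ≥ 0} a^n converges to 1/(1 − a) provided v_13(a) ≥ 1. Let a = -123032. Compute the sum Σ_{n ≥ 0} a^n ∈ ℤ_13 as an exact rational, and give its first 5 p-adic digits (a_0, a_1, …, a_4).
Σ a^n = 1/(1 − a) = 1/123033;  first 5 digits = (1, 0, 0, 9, 8)

v_13(a) = 3 ≥ 1, so the series converges in ℤ_13 to 1/(1 − a) = 1/(1 − (-123032)) = 1/123033. Expand this rational in ℤ_13: compute digits iteratively via d_i = x_i mod 13, x_{i+1} = (x_i − d_i)/13. The first 5 digits are (1, 0, 0, 9, 8).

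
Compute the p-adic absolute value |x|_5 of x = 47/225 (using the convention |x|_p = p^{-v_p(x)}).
|47/225|_5 = 25

Step 1 — compute v_5(x) by factoring powers of 5 out of the numerator and denominator: v_5(47/225) = -2. Step 2 — apply |x|_p = p^{-v_p(x)} = 5^{2} = 25.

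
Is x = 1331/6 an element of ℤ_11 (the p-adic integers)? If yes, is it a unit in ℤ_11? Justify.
x ∈ ℤ_11 but not a unit; v_11(x) = 3 > 0

ℤ_11 = {x ∈ ℚ_11 : v_11(x) ≥ 0} and ℤ_11^× = {x ∈ ℤ_11 : v_11(x) = 0}. Here v_11(1331/6) = v_11(num) − v_11(den) = 3; compare against these criteria.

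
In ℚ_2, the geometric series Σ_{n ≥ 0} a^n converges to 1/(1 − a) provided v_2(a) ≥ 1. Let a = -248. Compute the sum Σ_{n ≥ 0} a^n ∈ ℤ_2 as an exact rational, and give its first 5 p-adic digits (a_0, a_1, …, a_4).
Σ a^n = 1/(1 − a) = 1/249;  first 5 digits = (1, 0, 0, 1, 0)

v_2(a) = 3 ≥ 1, so the series converges in ℤ_2 to 1/(1 − a) = 1/(1 − (-248)) = 1/249. Expand this rational in ℤ_2: compute digits iteratively via d_i = x_i mod 2, x_{i+1} = (x_i − d_i)/2. The first 5 digits are (1, 0, 0, 1, 0).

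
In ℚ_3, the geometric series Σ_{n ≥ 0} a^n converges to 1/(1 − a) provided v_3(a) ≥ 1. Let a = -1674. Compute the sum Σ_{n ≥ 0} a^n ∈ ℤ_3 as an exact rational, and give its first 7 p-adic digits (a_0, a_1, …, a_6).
Σ a^n = 1/(1 − a) = 1/1675;  first 7 digits = (1, 0, 0, 1, 0, 2, 1)

v_3(a) = 3 ≥ 1, so the series converges in ℤ_3 to 1/(1 − a) = 1/(1 − (-1674)) = 1/1675. Expand this rational in ℤ_3: compute digits iteratively via d_i = x_i mod 3, x_{i+1} = (x_i − d_i)/3. The first 7 digits are (1, 0, 0, 1, 0, 2, 1).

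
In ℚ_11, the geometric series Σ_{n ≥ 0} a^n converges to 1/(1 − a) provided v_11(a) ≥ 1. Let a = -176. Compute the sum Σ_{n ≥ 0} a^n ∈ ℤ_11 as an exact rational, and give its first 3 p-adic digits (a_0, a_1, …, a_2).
Σ a^n = 1/(1 − a) = 1/177;  first 3 digits = (1, 6, 1)

v_11(a) = 1 ≥ 1, so the series converges in ℤ_11 to 1/(1 − a) = 1/(1 − (-176)) = 1/177. Expand this rational in ℤ_11: compute digits iteratively via d_i = x_i mod 11, x_{i+1} = (x_i − d_i)/11. The first 3 digits are (1, 6, 1).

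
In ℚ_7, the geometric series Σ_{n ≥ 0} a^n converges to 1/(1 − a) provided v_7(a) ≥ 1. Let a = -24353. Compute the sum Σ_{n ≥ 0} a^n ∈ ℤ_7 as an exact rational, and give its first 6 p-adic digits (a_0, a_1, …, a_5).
Σ a^n = 1/(1 − a) = 1/24354;  first 6 digits = (1, 0, 0, 6, 3, 5)

v_7(a) = 3 ≥ 1, so the series converges in ℤ_7 to 1/(1 − a) = 1/(1 − (-24353)) = 1/24354. Expand this rational in ℤ_7: compute digits iteratively via d_i = x_i mod 7, x_{i+1} = (x_i − d_i)/7. The first 6 digits are (1, 0, 0, 6, 3, 5).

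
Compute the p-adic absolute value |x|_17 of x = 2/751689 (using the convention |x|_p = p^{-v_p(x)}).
|2/751689|_17 = 83521

Step 1 — compute v_17(x) by factoring powers of 17 out of the numerator and denominator: v_17(2/751689) = -4. Step 2 — apply |x|_p = p^{-v_p(x)} = 17^{4} = 83521.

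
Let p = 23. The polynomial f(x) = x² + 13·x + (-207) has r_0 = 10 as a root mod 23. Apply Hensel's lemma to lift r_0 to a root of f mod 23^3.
r_2 = 1436 (mod 12167)

Hensel: r_{i+1} = r_i − f(r_i)·(f′(r_i))^{-1} mod 23^{i+2}, f′(x) = 2x + 13. Iterate:
  r_0 = 10 (mod 23)
  r_1 = 378 (mod 529)
  r_2 = 1436 (mod 12167)
Final: r = 1436 satisfies f(r) ≡ 0 mod 23^3.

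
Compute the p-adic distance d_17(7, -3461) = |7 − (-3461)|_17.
d_17(7, -3461) = 1/289

Step 1 — x − y = 7 − (-3461) = 3468. Step 2 — v_17(3468) = 2 (factor: 3468 = (17^2 · 12); the sign does not affect v_p). Step 3 — |x − y|_17 = 17^{-2} = 1/289.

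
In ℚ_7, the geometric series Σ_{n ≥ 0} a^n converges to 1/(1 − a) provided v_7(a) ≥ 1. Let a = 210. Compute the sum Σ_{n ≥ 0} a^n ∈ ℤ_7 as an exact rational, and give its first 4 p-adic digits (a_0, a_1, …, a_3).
Σ a^n = 1/(1 − a) = -1/209;  first 4 digits = (1, 2, 1, 4)

v_7(a) = 1 ≥ 1, so the series converges in ℤ_7 to 1/(1 − a) = 1/(1 − 210) = -1/209. Expand this rational in ℤ_7: compute digits iteratively via d_i = x_i mod 7, x_{i+1} = (x_i − d_i)/7. The first 4 digits are (1, 2, 1, 4).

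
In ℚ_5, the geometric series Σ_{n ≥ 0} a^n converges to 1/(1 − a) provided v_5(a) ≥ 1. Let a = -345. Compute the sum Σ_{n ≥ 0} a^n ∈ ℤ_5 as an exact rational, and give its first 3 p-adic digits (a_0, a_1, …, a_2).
Σ a^n = 1/(1 − a) = 1/346;  first 3 digits = (1, 1, 2)

v_5(a) = 1 ≥ 1, so the series converges in ℤ_5 to 1/(1 − a) = 1/(1 − (-345)) = 1/346. Expand this rational in ℤ_5: compute digits iteratively via d_i = x_i mod 5, x_{i+1} = (x_i − d_i)/5. The first 3 digits are (1, 1, 2).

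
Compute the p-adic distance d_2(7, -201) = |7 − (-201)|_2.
d_2(7, -201) = 1/16

Step 1 — x − y = 7 − (-201) = 208. Step 2 — v_2(208) = 4 (factor: 208 = (2^4 · 13); the sign does not affect v_p). Step 3 — |x − y|_2 = 2^{-4} = 1/16.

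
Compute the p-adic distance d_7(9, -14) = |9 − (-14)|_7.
d_7(9, -14) = 1

Step 1 — x − y = 9 − (-14) = 23. Step 2 — v_7(23) = 0 (factor: 23 = (7^0 · 23); the sign does not affect v_p). Step 3 — |x − y|_7 = 7^{0} = 1.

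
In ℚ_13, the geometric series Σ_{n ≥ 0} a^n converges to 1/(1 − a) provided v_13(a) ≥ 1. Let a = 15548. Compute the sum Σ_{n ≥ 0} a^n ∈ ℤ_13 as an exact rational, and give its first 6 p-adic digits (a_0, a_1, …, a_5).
Σ a^n = 1/(1 − a) = -1/15547;  first 6 digits = (1, 0, 1, 7, 1, 1)

v_13(a) = 2 ≥ 1, so the series converges in ℤ_13 to 1/(1 − a) = 1/(1 − 15548) = -1/15547. Expand this rational in ℤ_13: compute digits iteratively via d_i = x_i mod 13, x_{i+1} = (x_i − d_i)/13. The first 6 digits are (1, 0, 1, 7, 1, 1).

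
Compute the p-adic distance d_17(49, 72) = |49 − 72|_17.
d_17(49, 72) = 1

Step 1 — x − y = 49 − 72 = -23. Step 2 — v_17(-23) = 0 (factor: -23 = −(17^0 · 23); the sign does not affect v_p). Step 3 — |x − y|_17 = 17^{0} = 1.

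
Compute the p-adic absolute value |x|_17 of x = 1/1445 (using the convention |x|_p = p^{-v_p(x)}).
|1/1445|_17 = 289

Step 1 — compute v_17(x) by factoring powers of 17 out of the numerator and denominator: v_17(1/1445) = -2. Step 2 — apply |x|_p = p^{-v_p(x)} = 17^{2} = 289.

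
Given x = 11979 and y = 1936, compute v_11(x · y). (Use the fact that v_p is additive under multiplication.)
v_11(23191344) = 5

v_p(x) = 3 (factor: 11979 = 11^3 · 9); v_p(y) = 2 (factor: 1936 = 11^2 · 16). Additivity: v_p(xy) = v_p(x) + v_p(y) = 3 + 2 = 5. (Direct check: xy = 23191344 = 11^5 · (144).)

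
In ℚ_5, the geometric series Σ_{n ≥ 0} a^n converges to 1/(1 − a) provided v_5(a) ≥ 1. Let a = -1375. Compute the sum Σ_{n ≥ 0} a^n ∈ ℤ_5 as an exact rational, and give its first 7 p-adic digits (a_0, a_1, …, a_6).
Σ a^n = 1/(1 − a) = 1/1376;  first 7 digits = (1, 0, 0, 4, 2, 4, 0)

v_5(a) = 3 ≥ 1, so the series converges in ℤ_5 to 1/(1 − a) = 1/(1 − (-1375)) = 1/1376. Expand this rational in ℤ_5: compute digits iteratively via d_i = x_i mod 5, x_{i+1} = (x_i − d_i)/5. The first 7 digits are (1, 0, 0, 4, 2, 4, 0).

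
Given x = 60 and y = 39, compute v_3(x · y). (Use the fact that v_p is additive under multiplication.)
v_3(2340) = 2

v_p(x) = 1 (factor: 60 = 3^1 · 20); v_p(y) = 1 (factor: 39 = 3^1 · 13). Additivity: v_p(xy) = v_p(x) + v_p(y) = 1 + 1 = 2. (Direct check: xy = 2340 = 3^2 · (260).)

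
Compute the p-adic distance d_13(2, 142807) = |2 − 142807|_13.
d_13(2, 142807) = 1/28561

Step 1 — x − y = 2 − 142807 = -142805. Step 2 — v_13(-142805) = 4 (factor: -142805 = −(13^4 · 5); the sign does not affect v_p). Step 3 — |x − y|_13 = 13^{-4} = 1/28561.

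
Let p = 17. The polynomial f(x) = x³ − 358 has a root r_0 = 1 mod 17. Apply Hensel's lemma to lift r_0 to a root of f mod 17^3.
r_2 = 698 (mod 4913)

Hensel: r_{i+1} = r_i − f(r_i)/f′(r_i) mod 17^{i+2}, where f′(x) = 3x². Iterate:
  r_0 = 1 (mod 17)
  r_1 = 120 (mod 289)
  r_2 = 698 (mod 4913)
Final: r = 698 with f(r) ≡ 0 mod 17^3.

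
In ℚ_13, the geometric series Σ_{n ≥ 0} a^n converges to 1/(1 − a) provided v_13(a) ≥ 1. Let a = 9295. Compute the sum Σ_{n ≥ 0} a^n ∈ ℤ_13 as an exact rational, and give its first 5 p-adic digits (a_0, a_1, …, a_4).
Σ a^n = 1/(1 − a) = -1/9294;  first 5 digits = (1, 0, 3, 4, 9)

v_13(a) = 2 ≥ 1, so the series converges in ℤ_13 to 1/(1 − a) = 1/(1 − 9295) = -1/9294. Expand this rational in ℤ_13: compute digits iteratively via d_i = x_i mod 13, x_{i+1} = (x_i − d_i)/13. The first 5 digits are (1, 0, 3, 4, 9).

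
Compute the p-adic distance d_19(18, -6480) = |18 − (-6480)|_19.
d_19(18, -6480) = 1/361

Step 1 — x − y = 18 − (-6480) = 6498. Step 2 — v_19(6498) = 2 (factor: 6498 = (19^2 · 18); the sign does not affect v_p). Step 3 — |x − y|_19 = 19^{-2} = 1/361.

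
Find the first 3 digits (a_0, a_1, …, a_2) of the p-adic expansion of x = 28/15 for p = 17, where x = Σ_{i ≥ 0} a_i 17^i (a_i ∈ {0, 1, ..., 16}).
(a_0, …, a_2) = (3, 9, 4)

v_17(28/15) = 0 (numerator and denominator both coprime to 17), so x ∈ ℤ_17^×. Compute digits iteratively via a_i = x_i mod 17, x_{i+1} = (x_i − a_i)/17, with x_0 = x:
  x_0 = 28/15;  a_0 = 3;  x_1 = (x_0 − 3)/17 = -1/15
  x_1 = -1/15;  a_1 = 9;  x_2 = (x_1 − 9)/17 = -8/15
  x_2 = -8/15;  a_2 = 4;  x_3 = (x_2 − 4)/17 = -4/15
Digits: (3, 9, 4).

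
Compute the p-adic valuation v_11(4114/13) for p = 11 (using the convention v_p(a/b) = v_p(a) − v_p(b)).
v_11(4114/13) = 2

Factor powers of 11 from the numerator and denominator of the reduced fraction: 4114 = 11^2 · 34 and 13 = 11^0 · 13. Apply v_p(a/b) = v_p(a) − v_p(b): v_11(4114/13) = 2 − 0 = 2.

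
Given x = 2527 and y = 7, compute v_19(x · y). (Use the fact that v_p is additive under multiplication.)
v_19(17689) = 2

v_p(x) = 2 (factor: 2527 = 19^2 · 7); v_p(y) = 0 (factor: 7 = 19^0 · 7). Additivity: v_p(xy) = v_p(x) + v_p(y) = 2 + 0 = 2. (Direct check: xy = 17689 = 19^2 · (49).)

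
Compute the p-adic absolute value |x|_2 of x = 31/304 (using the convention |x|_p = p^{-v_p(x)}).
|31/304|_2 = 16

Step 1 — compute v_2(x) by factoring powers of 2 out of the numerator and denominator: v_2(31/304) = -4. Step 2 — apply |x|_p = p^{-v_p(x)} = 2^{4} = 16.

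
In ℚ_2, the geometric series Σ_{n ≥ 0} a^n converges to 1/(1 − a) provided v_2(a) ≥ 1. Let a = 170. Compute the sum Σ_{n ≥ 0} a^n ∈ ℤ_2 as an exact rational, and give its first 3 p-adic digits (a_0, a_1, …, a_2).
Σ a^n = 1/(1 − a) = -1/169;  first 3 digits = (1, 1, 1)

v_2(a) = 1 ≥ 1, so the series converges in ℤ_2 to 1/(1 − a) = 1/(1 − 170) = -1/169. Expand this rational in ℤ_2: compute digits iteratively via d_i = x_i mod 2, x_{i+1} = (x_i − d_i)/2. The first 3 digits are (1, 1, 1).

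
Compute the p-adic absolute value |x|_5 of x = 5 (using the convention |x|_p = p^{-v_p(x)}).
|5|_5 = 1/5

Step 1 — compute v_5(x) by factoring powers of 5 out of the numerator and denominator: v_5(5) = 1. Step 2 — apply |x|_p = p^{-v_p(x)} = 5^{-1} = 1/5.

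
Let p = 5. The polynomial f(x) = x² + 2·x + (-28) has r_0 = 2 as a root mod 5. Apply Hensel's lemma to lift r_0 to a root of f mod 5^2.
r_1 = 22 (mod 25)

Hensel: r_{i+1} = r_i − f(r_i)·(f′(r_i))^{-1} mod 5^{i+2}, f′(x) = 2x + 2. Iterate:
  r_0 = 2 (mod 5)
  r_1 = 22 (mod 25)
Final: r = 22 satisfies f(r) ≡ 0 mod 5^2.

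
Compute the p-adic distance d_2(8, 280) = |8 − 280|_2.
d_2(8, 280) = 1/16

Step 1 — x − y = 8 − 280 = -272. Step 2 — v_2(-272) = 4 (factor: -272 = −(2^4 · 17); the sign does not affect v_p). Step 3 — |x − y|_2 = 2^{-4} = 1/16.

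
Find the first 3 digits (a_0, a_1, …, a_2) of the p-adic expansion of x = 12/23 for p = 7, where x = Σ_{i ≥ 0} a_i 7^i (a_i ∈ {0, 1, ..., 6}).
(a_0, …, a_2) = (6, 5, 1)

v_7(12/23) = 0 (numerator and denominator both coprime to 7), so x ∈ ℤ_7^×. Compute digits iteratively via a_i = x_i mod 7, x_{i+1} = (x_i − a_i)/7, with x_0 = x:
  x_0 = 12/23;  a_0 = 6;  x_1 = (x_0 − 6)/7 = -18/23
  x_1 = -18/23;  a_1 = 5;  x_2 = (x_1 − 5)/7 = -19/23
  x_2 = -19/23;  a_2 = 1;  x_3 = (x_2 − 1)/7 = -6/23
Digits: (6, 5, 1).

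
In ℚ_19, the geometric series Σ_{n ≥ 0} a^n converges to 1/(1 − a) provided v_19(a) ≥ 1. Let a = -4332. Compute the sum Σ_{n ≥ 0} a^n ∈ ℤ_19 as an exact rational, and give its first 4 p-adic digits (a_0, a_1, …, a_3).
Σ a^n = 1/(1 − a) = 1/4333;  first 4 digits = (1, 0, 7, 18)

v_19(a) = 2 ≥ 1, so the series converges in ℤ_19 to 1/(1 − a) = 1/(1 − (-4332)) = 1/4333. Expand this rational in ℤ_19: compute digits iteratively via d_i = x_i mod 19, x_{i+1} = (x_i − d_i)/19. The first 4 digits are (1, 0, 7, 18).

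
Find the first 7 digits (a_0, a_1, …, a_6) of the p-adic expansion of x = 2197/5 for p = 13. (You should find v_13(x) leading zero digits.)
(a_0, …, a_6) = (0, 0, 0, 8, 2, 5, 10)

v_13(2197/5) = 3, so a_0 = ... = a_2 = 0. Factor out: x = 13^3 · u with u = 1/5 a unit in ℤ_13. Expand u iteratively via a_{v+i} = u_i mod 13, u_{i+1} = (u_i − a_{v+i})/13:
  u_0 = 1/5;  a_3 = 8;  u_1 = (u_0 − 8)/13 = -3/5
  u_1 = -3/5;  a_4 = 2;  u_2 = (u_1 − 2)/13 = -1/5
  u_2 = -1/5;  a_5 = 5;  u_3 = (u_2 − 5)/13 = -2/5
  u_3 = -2/5;  a_6 = 10;  u_4 = (u_3 − 10)/13 = -4/5
Digits: (0, 0, 0, 8, 2, 5, 10).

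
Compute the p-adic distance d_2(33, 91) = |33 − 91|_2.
d_2(33, 91) = 1/2

Step 1 — x − y = 33 − 91 = -58. Step 2 — v_2(-58) = 1 (factor: -58 = −(2^1 · 29); the sign does not affect v_p). Step 3 — |x − y|_2 = 2^{-1} = 1/2.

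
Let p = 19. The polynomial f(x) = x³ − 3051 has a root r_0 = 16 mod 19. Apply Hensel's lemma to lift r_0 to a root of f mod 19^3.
r_2 = 4443 (mod 6859)

Hensel: r_{i+1} = r_i − f(r_i)/f′(r_i) mod 19^{i+2}, where f′(x) = 3x². Iterate:
  r_0 = 16 (mod 19)
  r_1 = 111 (mod 361)
  r_2 = 4443 (mod 6859)
Final: r = 4443 with f(r) ≡ 0 mod 19^3.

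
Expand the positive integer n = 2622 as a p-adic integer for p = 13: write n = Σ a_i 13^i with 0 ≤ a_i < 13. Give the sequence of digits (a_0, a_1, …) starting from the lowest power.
(a_0, a_1, …) = (9, 6, 2, 1)

Repeated division by 13 gives the digits low-to-high: 2622 = 9 + 6·13^1 + 2·13^2 + 1·13^3. Digit sequence: (9, 6, 2, 1).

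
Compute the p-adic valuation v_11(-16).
v_11(-16) = 0

v_11(n) is the largest exponent k such that 11^k divides n. Factor out: -16 = -11^0 · 16. (Sign doesn't affect v_p.) So v_11(-16) = 0.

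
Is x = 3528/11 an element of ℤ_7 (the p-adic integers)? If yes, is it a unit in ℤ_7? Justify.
x ∈ ℤ_7 but not a unit; v_7(x) = 2 > 0

ℤ_7 = {x ∈ ℚ_7 : v_7(x) ≥ 0} and ℤ_7^× = {x ∈ ℤ_7 : v_7(x) = 0}. Here v_7(3528/11) = v_7(num) − v_7(den) = 2; compare against these criteria.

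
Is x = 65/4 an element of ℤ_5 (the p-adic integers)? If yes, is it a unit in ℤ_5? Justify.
x ∈ ℤ_5 but not a unit; v_5(x) = 1 > 0

ℤ_5 = {x ∈ ℚ_5 : v_5(x) ≥ 0} and ℤ_5^× = {x ∈ ℤ_5 : v_5(x) = 0}. Here v_5(65/4) = v_5(num) − v_5(den) = 1; compare against these criteria.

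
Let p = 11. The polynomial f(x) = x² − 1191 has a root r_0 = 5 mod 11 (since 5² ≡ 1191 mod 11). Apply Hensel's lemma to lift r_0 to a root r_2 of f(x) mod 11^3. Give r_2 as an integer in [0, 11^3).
r_2 = 1259 (mod 1331)

Hensel's recurrence: r_{i+1} = r_i − f(r_i)·(f′(r_i))^{-1} mod 11^{i+2}, with f′(x) = 2x. Iterate:
  r_0 = 5 (mod 11)
  r_1 = 49 (mod 121)
  r_2 = 1259 (mod 1331)
Final: r_2 = 1259, and one checks f(r_2) ≡ 0 mod 11^3.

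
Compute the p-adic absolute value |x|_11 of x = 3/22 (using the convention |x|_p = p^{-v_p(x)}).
|3/22|_11 = 11

Step 1 — compute v_11(x) by factoring powers of 11 out of the numerator and denominator: v_11(3/22) = -1. Step 2 — apply |x|_p = p^{-v_p(x)} = 11^{1} = 11.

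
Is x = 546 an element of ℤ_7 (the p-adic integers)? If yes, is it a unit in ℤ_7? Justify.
x ∈ ℤ_7 but not a unit; v_7(x) = 1 > 0

ℤ_7 = {x ∈ ℚ_7 : v_7(x) ≥ 0} and ℤ_7^× = {x ∈ ℤ_7 : v_7(x) = 0}. Here v_7(546) = v_7(num) − v_7(den) = 1; compare against these criteria.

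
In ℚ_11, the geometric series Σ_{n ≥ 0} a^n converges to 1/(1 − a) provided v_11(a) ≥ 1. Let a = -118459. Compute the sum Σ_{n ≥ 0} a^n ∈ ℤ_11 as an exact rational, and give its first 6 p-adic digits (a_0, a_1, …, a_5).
Σ a^n = 1/(1 − a) = 1/118460;  first 6 digits = (1, 0, 0, 10, 2, 10)

v_11(a) = 3 ≥ 1, so the series converges in ℤ_11 to 1/(1 − a) = 1/(1 − (-118459)) = 1/118460. Expand this rational in ℤ_11: compute digits iteratively via d_i = x_i mod 11, x_{i+1} = (x_i − d_i)/11. The first 6 digits are (1, 0, 0, 10, 2, 10).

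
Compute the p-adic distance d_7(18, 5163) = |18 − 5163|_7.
d_7(18, 5163) = 1/343

Step 1 — x − y = 18 − 5163 = -5145. Step 2 — v_7(-5145) = 3 (factor: -5145 = −(7^3 · 15); the sign does not affect v_p). Step 3 — |x − y|_7 = 7^{-3} = 1/343.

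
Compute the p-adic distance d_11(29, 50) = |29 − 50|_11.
d_11(29, 50) = 1

Step 1 — x − y = 29 − 50 = -21. Step 2 — v_11(-21) = 0 (factor: -21 = −(11^0 · 21); the sign does not affect v_p). Step 3 — |x − y|_11 = 11^{0} = 1.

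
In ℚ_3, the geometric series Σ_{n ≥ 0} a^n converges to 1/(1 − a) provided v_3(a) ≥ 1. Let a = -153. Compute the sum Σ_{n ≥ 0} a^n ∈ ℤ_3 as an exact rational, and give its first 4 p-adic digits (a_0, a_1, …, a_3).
Σ a^n = 1/(1 − a) = 1/154;  first 4 digits = (1, 0, 1, 0)

v_3(a) = 2 ≥ 1, so the series converges in ℤ_3 to 1/(1 − a) = 1/(1 − (-153)) = 1/154. Expand this rational in ℤ_3: compute digits iteratively via d_i = x_i mod 3, x_{i+1} = (x_i − d_i)/3. The first 4 digits are (1, 0, 1, 0).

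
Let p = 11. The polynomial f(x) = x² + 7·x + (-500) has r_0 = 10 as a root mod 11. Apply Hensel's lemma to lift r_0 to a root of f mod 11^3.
r_2 = 1044 (mod 1331)

Hensel: r_{i+1} = r_i − f(r_i)·(f′(r_i))^{-1} mod 11^{i+2}, f′(x) = 2x + 7. Iterate:
  r_0 = 10 (mod 11)
  r_1 = 76 (mod 121)
  r_2 = 1044 (mod 1331)
Final: r = 1044 satisfies f(r) ≡ 0 mod 11^3.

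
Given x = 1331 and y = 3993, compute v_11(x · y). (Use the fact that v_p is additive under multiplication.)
v_11(5314683) = 6

v_p(x) = 3 (factor: 1331 = 11^3 · 1); v_p(y) = 3 (factor: 3993 = 11^3 · 3). Additivity: v_p(xy) = v_p(x) + v_p(y) = 3 + 3 = 6. (Direct check: xy = 5314683 = 11^6 · (3).)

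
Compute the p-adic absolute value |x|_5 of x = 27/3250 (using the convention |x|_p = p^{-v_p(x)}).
|27/3250|_5 = 125

Step 1 — compute v_5(x) by factoring powers of 5 out of the numerator and denominator: v_5(27/3250) = -3. Step 2 — apply |x|_p = p^{-v_p(x)} = 5^{3} = 125.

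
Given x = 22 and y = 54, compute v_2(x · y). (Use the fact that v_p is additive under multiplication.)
v_2(1188) = 2

v_p(x) = 1 (factor: 22 = 2^1 · 11); v_p(y) = 1 (factor: 54 = 2^1 · 27). Additivity: v_p(xy) = v_p(x) + v_p(y) = 1 + 1 = 2. (Direct check: xy = 1188 = 2^2 · (297).)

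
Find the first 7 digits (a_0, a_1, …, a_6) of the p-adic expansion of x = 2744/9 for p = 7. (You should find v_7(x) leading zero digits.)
(a_0, …, a_6) = (0, 0, 0, 4, 5, 0, 3)

v_7(2744/9) = 3, so a_0 = ... = a_2 = 0. Factor out: x = 7^3 · u with u = 8/9 a unit in ℤ_7. Expand u iteratively via a_{v+i} = u_i mod 7, u_{i+1} = (u_i − a_{v+i})/7:
  u_0 = 8/9;  a_3 = 4;  u_1 = (u_0 − 4)/7 = -4/9
  u_1 = -4/9;  a_4 = 5;  u_2 = (u_1 − 5)/7 = -7/9
  u_2 = -7/9;  a_5 = 0;  u_3 = (u_2 − 0)/7 = -1/9
  u_3 = -1/9;  a_6 = 3;  u_4 = (u_3 − 3)/7 = -4/9
Digits: (0, 0, 0, 4, 5, 0, 3).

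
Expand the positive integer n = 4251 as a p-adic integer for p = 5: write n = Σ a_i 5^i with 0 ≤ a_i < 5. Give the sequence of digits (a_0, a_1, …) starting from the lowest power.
(a_0, a_1, …) = (1, 0, 0, 4, 1, 1)

Repeated division by 5 gives the digits low-to-high: 4251 = 1 + 4·5^3 + 1·5^4 + 1·5^5. Digit sequence: (1, 0, 0, 4, 1, 1).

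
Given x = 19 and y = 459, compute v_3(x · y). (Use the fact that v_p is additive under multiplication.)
v_3(8721) = 3

v_p(x) = 0 (factor: 19 = 3^0 · 19); v_p(y) = 3 (factor: 459 = 3^3 · 17). Additivity: v_p(xy) = v_p(x) + v_p(y) = 0 + 3 = 3. (Direct check: xy = 8721 = 3^3 · (323).)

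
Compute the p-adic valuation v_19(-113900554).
v_19(-113900554) = 5

v_19(n) is the largest exponent k such that 19^k divides n. Factor out: -113900554 = -19^5 · 46. (Sign doesn't affect v_p.) So v_19(-113900554) = 5.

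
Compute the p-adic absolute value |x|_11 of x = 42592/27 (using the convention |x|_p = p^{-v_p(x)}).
|42592/27|_11 = 1/1331

Step 1 — compute v_11(x) by factoring powers of 11 out of the numerator and denominator: v_11(42592/27) = 3. Step 2 — apply |x|_p = p^{-v_p(x)} = 11^{-3} = 1/1331.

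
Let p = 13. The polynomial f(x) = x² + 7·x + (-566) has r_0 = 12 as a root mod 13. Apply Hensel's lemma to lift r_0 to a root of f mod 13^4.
r_3 = 20292 (mod 28561)

Hensel: r_{i+1} = r_i − f(r_i)·(f′(r_i))^{-1} mod 13^{i+2}, f′(x) = 2x + 7. Iterate:
  r_0 = 12 (mod 13)
  r_1 = 12 (mod 169)
  r_2 = 519 (mod 2197)
  r_3 = 20292 (mod 28561)
Final: r = 20292 satisfies f(r) ≡ 0 mod 13^4.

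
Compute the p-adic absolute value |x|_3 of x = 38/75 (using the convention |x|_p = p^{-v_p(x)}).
|38/75|_3 = 3

Step 1 — compute v_3(x) by factoring powers of 3 out of the numerator and denominator: v_3(38/75) = -1. Step 2 — apply |x|_p = p^{-v_p(x)} = 3^{1} = 3.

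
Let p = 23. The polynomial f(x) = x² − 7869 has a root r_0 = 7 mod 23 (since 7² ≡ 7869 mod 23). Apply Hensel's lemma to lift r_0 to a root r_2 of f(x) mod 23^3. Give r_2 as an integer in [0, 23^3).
r_2 = 7367 (mod 12167)

Hensel's recurrence: r_{i+1} = r_i − f(r_i)·(f′(r_i))^{-1} mod 23^{i+2}, with f′(x) = 2x. Iterate:
  r_0 = 7 (mod 23)
  r_1 = 490 (mod 529)
  r_2 = 7367 (mod 12167)
Final: r_2 = 7367, and one checks f(r_2) ≡ 0 mod 23^3.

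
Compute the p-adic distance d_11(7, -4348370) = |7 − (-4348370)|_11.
d_11(7, -4348370) = 1/161051

Step 1 — x − y = 7 − (-4348370) = 4348377. Step 2 — v_11(4348377) = 5 (factor: 4348377 = (11^5 · 27); the sign does not affect v_p). Step 3 — |x − y|_11 = 11^{-5} = 1/161051.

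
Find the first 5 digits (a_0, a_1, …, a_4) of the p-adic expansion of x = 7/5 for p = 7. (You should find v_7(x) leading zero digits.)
(a_0, …, a_4) = (0, 3, 1, 4, 5)

v_7(7/5) = 1, so a_0 = ... = a_0 = 0. Factor out: x = 7^1 · u with u = 1/5 a unit in ℤ_7. Expand u iteratively via a_{v+i} = u_i mod 7, u_{i+1} = (u_i − a_{v+i})/7:
  u_0 = 1/5;  a_1 = 3;  u_1 = (u_0 − 3)/7 = -2/5
  u_1 = -2/5;  a_2 = 1;  u_2 = (u_1 − 1)/7 = -1/5
  u_2 = -1/5;  a_3 = 4;  u_3 = (u_2 − 4)/7 = -3/5
  u_3 = -3/5;  a_4 = 5;  u_4 = (u_3 − 5)/7 = -4/5
Digits: (0, 3, 1, 4, 5).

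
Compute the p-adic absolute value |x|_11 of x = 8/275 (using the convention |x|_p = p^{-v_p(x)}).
|8/275|_11 = 11

Step 1 — compute v_11(x) by factoring powers of 11 out of the numerator and denominator: v_11(8/275) = -1. Step 2 — apply |x|_p = p^{-v_p(x)} = 11^{1} = 11.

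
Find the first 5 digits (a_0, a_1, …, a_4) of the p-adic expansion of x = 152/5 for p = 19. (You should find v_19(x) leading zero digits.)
(a_0, …, a_4) = (0, 13, 7, 11, 7)

v_19(152/5) = 1, so a_0 = ... = a_0 = 0. Factor out: x = 19^1 · u with u = 8/5 a unit in ℤ_19. Expand u iteratively via a_{v+i} = u_i mod 19, u_{i+1} = (u_i − a_{v+i})/19:
  u_0 = 8/5;  a_1 = 13;  u_1 = (u_0 − 13)/19 = -3/5
  u_1 = -3/5;  a_2 = 7;  u_2 = (u_1 − 7)/19 = -2/5
  u_2 = -2/5;  a_3 = 11;  u_3 = (u_2 − 11)/19 = -3/5
  u_3 = -3/5;  a_4 = 7;  u_4 = (u_3 − 7)/19 = -2/5
Digits: (0, 13, 7, 11, 7).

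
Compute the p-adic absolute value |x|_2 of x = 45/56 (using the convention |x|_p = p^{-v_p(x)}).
|45/56|_2 = 8

Step 1 — compute v_2(x) by factoring powers of 2 out of the numerator and denominator: v_2(45/56) = -3. Step 2 — apply |x|_p = p^{-v_p(x)} = 2^{3} = 8.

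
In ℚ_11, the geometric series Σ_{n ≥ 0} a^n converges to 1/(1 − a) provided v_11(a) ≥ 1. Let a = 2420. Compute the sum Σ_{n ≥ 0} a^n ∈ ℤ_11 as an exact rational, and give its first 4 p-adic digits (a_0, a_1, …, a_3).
Σ a^n = 1/(1 − a) = -1/2419;  first 4 digits = (1, 0, 9, 1)

v_11(a) = 2 ≥ 1, so the series converges in ℤ_11 to 1/(1 − a) = 1/(1 − 2420) = -1/2419. Expand this rational in ℤ_11: compute digits iteratively via d_i = x_i mod 11, x_{i+1} = (x_i − d_i)/11. The first 4 digits are (1, 0, 9, 1).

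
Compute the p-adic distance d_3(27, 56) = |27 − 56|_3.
d_3(27, 56) = 1

Step 1 — x − y = 27 − 56 = -29. Step 2 — v_3(-29) = 0 (factor: -29 = −(3^0 · 29); the sign does not affect v_p). Step 3 — |x − y|_3 = 3^{0} = 1.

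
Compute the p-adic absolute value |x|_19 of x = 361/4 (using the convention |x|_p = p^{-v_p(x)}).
|361/4|_19 = 1/361

Step 1 — compute v_19(x) by factoring powers of 19 out of the numerator and denominator: v_19(361/4) = 2. Step 2 — apply |x|_p = p^{-v_p(x)} = 19^{-2} = 1/361.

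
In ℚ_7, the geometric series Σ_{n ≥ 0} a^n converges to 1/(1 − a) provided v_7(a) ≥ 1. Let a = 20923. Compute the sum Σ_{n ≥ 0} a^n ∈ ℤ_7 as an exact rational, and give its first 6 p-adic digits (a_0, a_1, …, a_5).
Σ a^n = 1/(1 − a) = -1/20922;  first 6 digits = (1, 0, 0, 5, 1, 1)

v_7(a) = 3 ≥ 1, so the series converges in ℤ_7 to 1/(1 − a) = 1/(1 − 20923) = -1/20922. Expand this rational in ℤ_7: compute digits iteratively via d_i = x_i mod 7, x_{i+1} = (x_i − d_i)/7. The first 6 digits are (1, 0, 0, 5, 1, 1).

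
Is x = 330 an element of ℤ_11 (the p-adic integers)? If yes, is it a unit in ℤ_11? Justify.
x ∈ ℤ_11 but not a unit; v_11(x) = 1 > 0

ℤ_11 = {x ∈ ℚ_11 : v_11(x) ≥ 0} and ℤ_11^× = {x ∈ ℤ_11 : v_11(x) = 0}. Here v_11(330) = v_11(num) − v_11(den) = 1; compare against these criteria.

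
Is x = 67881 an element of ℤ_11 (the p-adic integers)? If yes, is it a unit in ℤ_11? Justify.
x ∈ ℤ_11 but not a unit; v_11(x) = 3 > 0

ℤ_11 = {x ∈ ℚ_11 : v_11(x) ≥ 0} and ℤ_11^× = {x ∈ ℤ_11 : v_11(x) = 0}. Here v_11(67881) = v_11(num) − v_11(den) = 3; compare against these criteria.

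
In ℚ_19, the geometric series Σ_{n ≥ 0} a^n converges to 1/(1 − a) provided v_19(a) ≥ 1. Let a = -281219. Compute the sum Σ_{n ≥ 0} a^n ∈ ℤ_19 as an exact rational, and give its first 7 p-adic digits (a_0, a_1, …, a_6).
Σ a^n = 1/(1 − a) = 1/281220;  first 7 digits = (1, 0, 0, 16, 16, 18, 8)

v_19(a) = 3 ≥ 1, so the series converges in ℤ_19 to 1/(1 − a) = 1/(1 − (-281219)) = 1/281220. Expand this rational in ℤ_19: compute digits iteratively via d_i = x_i mod 19, x_{i+1} = (x_i − d_i)/19. The first 7 digits are (1, 0, 0, 16, 16, 18, 8).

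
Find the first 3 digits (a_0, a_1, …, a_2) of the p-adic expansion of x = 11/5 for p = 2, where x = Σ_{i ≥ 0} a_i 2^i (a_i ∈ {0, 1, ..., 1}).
(a_0, …, a_2) = (1, 1, 1)

v_2(11/5) = 0 (numerator and denominator both coprime to 2), so x ∈ ℤ_2^×. Compute digits iteratively via a_i = x_i mod 2, x_{i+1} = (x_i − a_i)/2, with x_0 = x:
  x_0 = 11/5;  a_0 = 1;  x_1 = (x_0 − 1)/2 = 3/5
  x_1 = 3/5;  a_1 = 1;  x_2 = (x_1 − 1)/2 = -1/5
  x_2 = -1/5;  a_2 = 1;  x_3 = (x_2 − 1)/2 = -3/5
Digits: (1, 1, 1).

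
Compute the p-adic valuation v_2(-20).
v_2(-20) = 2

v_2(n) is the largest exponent k such that 2^k divides n. Factor out: -20 = -2^2 · 5. (Sign doesn't affect v_p.) So v_2(-20) = 2.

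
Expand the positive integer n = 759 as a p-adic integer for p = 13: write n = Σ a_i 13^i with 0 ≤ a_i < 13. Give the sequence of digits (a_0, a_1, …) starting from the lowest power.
(a_0, a_1, …) = (5, 6, 4)

Repeated division by 13 gives the digits low-to-high: 759 = 5 + 6·13^1 + 4·13^2. Digit sequence: (5, 6, 4).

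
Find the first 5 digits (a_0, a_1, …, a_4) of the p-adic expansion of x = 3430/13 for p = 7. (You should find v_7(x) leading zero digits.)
(a_0, …, a_4) = (0, 0, 0, 4, 6)

v_7(3430/13) = 3, so a_0 = ... = a_2 = 0. Factor out: x = 7^3 · u with u = 10/13 a unit in ℤ_7. Expand u iteratively via a_{v+i} = u_i mod 7, u_{i+1} = (u_i − a_{v+i})/7:
  u_0 = 10/13;  a_3 = 4;  u_1 = (u_0 − 4)/7 = -6/13
  u_1 = -6/13;  a_4 = 6;  u_2 = (u_1 − 6)/7 = -12/13
Digits: (0, 0, 0, 4, 6).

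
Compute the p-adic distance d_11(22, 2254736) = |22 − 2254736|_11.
d_11(22, 2254736) = 1/161051

Step 1 — x − y = 22 − 2254736 = -2254714. Step 2 — v_11(-2254714) = 5 (factor: -2254714 = −(11^5 · 14); the sign does not affect v_p). Step 3 — |x − y|_11 = 11^{-5} = 1/161051.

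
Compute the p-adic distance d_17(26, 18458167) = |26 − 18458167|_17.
d_17(26, 18458167) = 1/1419857

Step 1 — x − y = 26 − 18458167 = -18458141. Step 2 — v_17(-18458141) = 5 (factor: -18458141 = −(17^5 · 13); the sign does not affect v_p). Step 3 — |x − y|_17 = 17^{-5} = 1/1419857.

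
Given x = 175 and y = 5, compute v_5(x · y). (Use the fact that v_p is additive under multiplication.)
v_5(875) = 3

v_p(x) = 2 (factor: 175 = 5^2 · 7); v_p(y) = 1 (factor: 5 = 5^1 · 1). Additivity: v_p(xy) = v_p(x) + v_p(y) = 2 + 1 = 3. (Direct check: xy = 875 = 5^3 · (7).)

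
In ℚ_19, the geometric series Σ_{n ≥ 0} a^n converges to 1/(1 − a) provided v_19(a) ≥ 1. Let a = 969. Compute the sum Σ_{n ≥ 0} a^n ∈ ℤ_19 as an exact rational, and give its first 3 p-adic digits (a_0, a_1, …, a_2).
Σ a^n = 1/(1 − a) = -1/968;  first 3 digits = (1, 13, 0)

v_19(a) = 1 ≥ 1, so the series converges in ℤ_19 to 1/(1 − a) = 1/(1 − 969) = -1/968. Expand this rational in ℤ_19: compute digits iteratively via d_i = x_i mod 19, x_{i+1} = (x_i − d_i)/19. The first 3 digits are (1, 13, 0).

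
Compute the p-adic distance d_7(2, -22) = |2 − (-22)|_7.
d_7(2, -22) = 1

Step 1 — x − y = 2 − (-22) = 24. Step 2 — v_7(24) = 0 (factor: 24 = (7^0 · 24); the sign does not affect v_p). Step 3 — |x − y|_7 = 7^{0} = 1.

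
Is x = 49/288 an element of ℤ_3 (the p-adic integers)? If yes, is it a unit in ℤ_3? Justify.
x ∉ ℤ_3 (v_3(x) = -2 < 0)

ℤ_3 = {x ∈ ℚ_3 : v_3(x) ≥ 0} and ℤ_3^× = {x ∈ ℤ_3 : v_3(x) = 0}. Here v_3(49/288) = v_3(num) − v_3(den) = -2; compare against these criteria.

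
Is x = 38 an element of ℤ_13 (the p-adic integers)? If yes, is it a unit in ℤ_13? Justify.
x ∈ ℤ_13^× (unit); v_13(x) = 0

ℤ_13 = {x ∈ ℚ_13 : v_13(x) ≥ 0} and ℤ_13^× = {x ∈ ℤ_13 : v_13(x) = 0}. Here v_13(38) = v_13(num) − v_13(den) = 0; compare against these criteria.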